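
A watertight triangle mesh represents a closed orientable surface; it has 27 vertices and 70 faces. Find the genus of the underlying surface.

5

Every face is a triangle, so 2E = 3·70 = 210, giving E = 105.
χ = V − E + F = 27 − 105 + 70 = -8.
For a closed orientable surface χ = 2 − 2g, so g = (2 − (-8))/2 = 5.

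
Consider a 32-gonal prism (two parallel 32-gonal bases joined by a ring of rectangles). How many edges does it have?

96

A prism on an n-gon has two n-gon bases and n rectangular sides: V = 2·32 = 64, E = 3·32 = 96, F = 32 + 2 = 34.
Check: V − E + F = 64 − 96 + 34 = 2.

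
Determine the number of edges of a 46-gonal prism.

138

A prism on an n-gon has two n-gon bases and n rectangular sides: V = 2·46 = 92, E = 3·46 = 138, F = 46 + 2 = 48.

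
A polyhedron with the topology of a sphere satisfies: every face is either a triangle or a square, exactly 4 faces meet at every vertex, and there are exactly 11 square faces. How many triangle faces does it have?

Let x be the number of triangles; then F = 11 + x.
Edge–face incidences: 2E = 4·11 + 3·x = 44 + 3x.
Every vertex has degree 4, so 4V = 2E.
Euler: V − E + F = 2 ⇒ (2E)/4 − E + (11 + x) = 2.
Multiply by 8: 2·(2E) − 4·(2E) + 8·(11 + x) = 16, i.e. 88 + 8x − 2·(44 + 3x) = 16.
Collecting terms: 2x = 16, so x = 8.
Then 2E = 44 + 3·8 = 68, so E = 34, V = 2E/4 = 17, F = 11 + 8 = 19.

8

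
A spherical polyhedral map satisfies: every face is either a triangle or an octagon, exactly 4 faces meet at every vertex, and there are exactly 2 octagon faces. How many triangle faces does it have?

16

Let x be the number of triangles; then F = 2 + x.
Edge–face incidences: 2E = 8·2 + 3·x = 16 + 3x.
Every vertex has degree 4, so 4V = 2E.
Euler: V − E + F = 2 ⇒ (2E)/4 − E + (2 + x) = 2.
Multiply by 8: 2·(2E) − 4·(2E) + 8·(2 + x) = 16, i.e. 16 + 8x − 2·(16 + 3x) = 16.
Collecting terms: 2x − 16 = 16, so 2x = 32, so x = 16.
Then 2E = 16 + 3·16 = 64, so E = 32, V = 2E/4 = 16, F = 2 + 16 = 18.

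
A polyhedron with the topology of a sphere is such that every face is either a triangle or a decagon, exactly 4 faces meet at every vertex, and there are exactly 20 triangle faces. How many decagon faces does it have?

Let x be the number of decagons; then F = 20 + x.
Edge–face incidences: 2E = 3·20 + 10·x = 60 + 10x.
Every vertex has degree 4, so 4V = 2E.
Euler: V − E + F = 2 ⇒ (2E)/4 − E + (20 + x) = 2.
Multiply by 8: 2·(2E) − 4·(2E) + 8·(20 + x) = 16, i.e. 160 + 8x − 2·(60 + 10x) = 16.
Collecting terms: −12x + 40 = 16, so −12x = −24, so x = 2.
Then 2E = 60 + 10·2 = 80, so E = 40, V = 2E/4 = 20, F = 20 + 2 = 22.

2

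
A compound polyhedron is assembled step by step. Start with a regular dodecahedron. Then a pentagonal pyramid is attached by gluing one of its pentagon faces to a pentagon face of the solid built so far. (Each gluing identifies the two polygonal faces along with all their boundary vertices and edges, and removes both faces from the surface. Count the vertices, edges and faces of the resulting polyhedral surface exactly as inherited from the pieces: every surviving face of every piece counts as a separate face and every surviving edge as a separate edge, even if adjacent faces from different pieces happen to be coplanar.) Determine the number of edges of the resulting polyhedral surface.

A regular dodecahedron: V=20, E=30, F=12.
Attach a pentagonal pyramid (V=6, E=10, F=6) along a 5-gon: merge 5 vertices and 5 edges, delete both glued faces → V=21, E=35, F=16.
Check: V − E + F = 21 − 35 + 16 = 2.

35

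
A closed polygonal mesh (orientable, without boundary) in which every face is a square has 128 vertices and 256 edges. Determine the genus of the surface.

Every face is a square and each edge borders two faces, so 4F = 2·256, giving F = 128.
χ = V − E + F = 128 − 256 + 128 = 0.
For a closed orientable surface χ = 2 − 2g, so g = (2 − (0))/2 = 1.

1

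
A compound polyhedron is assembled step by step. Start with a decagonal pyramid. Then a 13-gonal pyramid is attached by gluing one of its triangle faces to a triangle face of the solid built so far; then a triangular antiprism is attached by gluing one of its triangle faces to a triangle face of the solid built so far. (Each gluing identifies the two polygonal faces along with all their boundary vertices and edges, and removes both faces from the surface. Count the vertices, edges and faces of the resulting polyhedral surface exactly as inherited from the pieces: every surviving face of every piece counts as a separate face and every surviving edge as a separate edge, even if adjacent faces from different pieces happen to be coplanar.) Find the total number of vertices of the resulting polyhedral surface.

25

A decagonal pyramid: V=11, E=20, F=11.
Attach a 13-gonal pyramid (V=14, E=26, F=14) along a 3-gon: merge 3 vertices and 3 edges, delete both glued faces → V=22, E=43, F=23.
Attach a triangular antiprism (V=6, E=12, F=8) along a 3-gon: merge 3 vertices and 3 edges, delete both glued faces → V=25, E=52, F=29.
Check: V − E + F = 25 − 52 + 29 = 2.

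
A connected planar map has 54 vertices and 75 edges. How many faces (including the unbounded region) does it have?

Euler's formula for a connected plane graph: V − E + F = 2, so F = 2 − 54 + 75 = 23.

23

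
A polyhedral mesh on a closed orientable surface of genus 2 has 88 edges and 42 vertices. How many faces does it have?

For a closed orientable surface of genus 2, χ = 2 − 2·2 = -2.
F = -2 − V + E = -2 − 42 + 88 = 44.

44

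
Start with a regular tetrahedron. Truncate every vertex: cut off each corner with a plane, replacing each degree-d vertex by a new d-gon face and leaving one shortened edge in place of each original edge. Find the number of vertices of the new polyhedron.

The base solid has V = 4, E = 6, F = 4.
Truncation replaces each original edge-end by a new vertex, so V′ = 2E = 12.
Each original edge survives, and each old vertex of degree d contributes d new edges; summing degrees gives Σd = 2E, so E′ = E + 2E = 3E = 18.
Each original face survives and each original vertex becomes one new face: F′ = F + V = 8.

12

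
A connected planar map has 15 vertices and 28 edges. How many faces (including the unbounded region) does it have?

15

Euler's formula for a connected plane graph: V − E + F = 2, so F = 2 − 15 + 28 = 15.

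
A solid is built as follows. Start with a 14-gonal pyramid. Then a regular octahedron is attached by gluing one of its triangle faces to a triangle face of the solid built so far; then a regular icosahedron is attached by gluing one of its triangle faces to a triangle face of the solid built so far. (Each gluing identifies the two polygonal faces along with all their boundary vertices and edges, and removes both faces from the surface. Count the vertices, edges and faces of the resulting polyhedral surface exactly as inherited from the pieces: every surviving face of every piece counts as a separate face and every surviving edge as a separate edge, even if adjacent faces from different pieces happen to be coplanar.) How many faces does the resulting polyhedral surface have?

39

A 14-gonal pyramid: V=15, E=28, F=15.
Attach a regular octahedron (V=6, E=12, F=8) along a 3-gon: merge 3 vertices and 3 edges, delete both glued faces → V=18, E=37, F=21.
Attach a regular icosahedron (V=12, E=30, F=20) along a 3-gon: merge 3 vertices and 3 edges, delete both glued faces → V=27, E=64, F=39.
Check: V − E + F = 27 − 64 + 39 = 2.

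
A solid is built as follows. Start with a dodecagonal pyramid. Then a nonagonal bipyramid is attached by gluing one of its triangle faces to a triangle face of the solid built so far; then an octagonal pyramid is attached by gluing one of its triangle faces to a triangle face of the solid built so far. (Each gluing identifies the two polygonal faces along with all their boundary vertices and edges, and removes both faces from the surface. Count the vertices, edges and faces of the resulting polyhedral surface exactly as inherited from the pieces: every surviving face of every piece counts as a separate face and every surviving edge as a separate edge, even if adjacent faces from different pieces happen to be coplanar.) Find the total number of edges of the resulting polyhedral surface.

61

A dodecagonal pyramid: V=13, E=24, F=13.
Attach a nonagonal bipyramid (V=11, E=27, F=18) along a 3-gon: merge 3 vertices and 3 edges, delete both glued faces → V=21, E=48, F=29.
Attach an octagonal pyramid (V=9, E=16, F=9) along a 3-gon: merge 3 vertices and 3 edges, delete both glued faces → V=27, E=61, F=36.
Check: V − E + F = 27 − 61 + 36 = 2.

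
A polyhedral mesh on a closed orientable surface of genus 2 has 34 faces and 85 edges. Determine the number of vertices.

49

For a closed orientable surface of genus 2, χ = 2 − 2·2 = -2.
V = -2 + E − F = -2 + 85 − 34 = 49.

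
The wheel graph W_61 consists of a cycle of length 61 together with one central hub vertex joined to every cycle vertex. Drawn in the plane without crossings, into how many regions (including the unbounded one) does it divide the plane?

W_61 has V = 61 + 1 = 62 vertices and E = 2·61 = 122 edges.
By Euler's formula F = 2 − V + E = 2 − 62 + 122 = 62.

62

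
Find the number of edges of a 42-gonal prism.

126

A prism on an n-gon has two n-gon bases and n rectangular sides: V = 2·42 = 84, E = 3·42 = 126, F = 42 + 2 = 44.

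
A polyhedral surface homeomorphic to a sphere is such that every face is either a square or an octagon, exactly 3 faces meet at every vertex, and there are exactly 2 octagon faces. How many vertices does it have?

16

Let x be the number of squares; then F = 2 + x.
Edge–face incidences: 2E = 8·2 + 4·x = 16 + 4x.
Every vertex has degree 3, so 3V = 2E.
Euler: V − E + F = 2 ⇒ (2E)/3 − E + (2 + x) = 2.
Multiply by 6: 2·(2E) − 3·(2E) + 6·(2 + x) = 12, i.e. 12 + 6x − (16 + 4x) = 12.
Collecting terms: 2x − 4 = 12, so 2x = 16, so x = 8.
Then 2E = 16 + 4·8 = 48, so E = 24, V = 2E/3 = 16, F = 2 + 8 = 10.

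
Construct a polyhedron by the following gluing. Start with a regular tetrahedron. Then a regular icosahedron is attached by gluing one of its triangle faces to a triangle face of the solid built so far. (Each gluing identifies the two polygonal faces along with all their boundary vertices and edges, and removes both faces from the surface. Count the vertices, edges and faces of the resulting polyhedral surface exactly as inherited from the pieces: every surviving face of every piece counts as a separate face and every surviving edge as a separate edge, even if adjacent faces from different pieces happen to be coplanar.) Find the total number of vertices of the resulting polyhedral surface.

A regular tetrahedron: V=4, E=6, F=4.
Attach a regular icosahedron (V=12, E=30, F=20) along a 3-gon: merge 3 vertices and 3 edges, delete both glued faces → V=13, E=33, F=22.
Check: V − E + F = 13 − 33 + 22 = 2.

13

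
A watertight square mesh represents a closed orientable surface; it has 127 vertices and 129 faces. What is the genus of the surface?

2

Every face is a square, so 2E = 4·129 = 516, giving E = 258.
χ = V − E + F = 127 − 258 + 129 = -2.
For a closed orientable surface χ = 2 − 2g, so g = (2 − (-2))/2 = 2.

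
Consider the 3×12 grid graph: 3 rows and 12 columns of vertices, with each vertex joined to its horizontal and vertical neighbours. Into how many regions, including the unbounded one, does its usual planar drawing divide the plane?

23

The grid has V = 3·12 = 36 vertices and E = 3·11 + 12·2 = 57 edges.
F = 2 − V + E = 2 − 36 + 57 = 23.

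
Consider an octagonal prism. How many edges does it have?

A prism on an n-gon has two n-gon bases and n rectangular sides: V = 2·8 = 16, E = 3·8 = 24, F = 8 + 2 = 10.

24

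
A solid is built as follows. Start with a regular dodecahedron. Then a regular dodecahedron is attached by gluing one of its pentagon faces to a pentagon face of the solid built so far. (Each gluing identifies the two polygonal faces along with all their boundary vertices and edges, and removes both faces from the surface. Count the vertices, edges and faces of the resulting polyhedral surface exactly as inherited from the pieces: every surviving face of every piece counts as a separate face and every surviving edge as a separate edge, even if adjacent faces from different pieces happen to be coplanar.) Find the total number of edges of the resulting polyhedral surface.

A regular dodecahedron: V=20, E=30, F=12.
Attach a regular dodecahedron (V=20, E=30, F=12) along a 5-gon: merge 5 vertices and 5 edges, delete both glued faces → V=35, E=55, F=22.
Check: V − E + F = 35 − 55 + 22 = 2.

55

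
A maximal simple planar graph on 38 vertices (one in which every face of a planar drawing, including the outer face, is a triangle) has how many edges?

In a plane triangulation 3F = 2E and V − E + F = 2, so E = 3V − 6 = 3·38 − 6 = 108.

108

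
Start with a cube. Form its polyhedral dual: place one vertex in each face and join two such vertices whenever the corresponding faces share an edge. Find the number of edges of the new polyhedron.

The base solid has V = 8, E = 12, F = 6.
The dual swaps V and F and preserves E: V′ = F = 6, E′ = E = 12, F′ = V = 8.

12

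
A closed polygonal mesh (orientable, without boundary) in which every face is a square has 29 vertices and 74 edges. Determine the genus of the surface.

5

Every face is a square and each edge borders two faces, so 4F = 2·74, giving F = 37.
χ = V − E + F = 29 − 74 + 37 = -8.
For a closed orientable surface χ = 2 − 2g, so g = (2 − (-8))/2 = 5.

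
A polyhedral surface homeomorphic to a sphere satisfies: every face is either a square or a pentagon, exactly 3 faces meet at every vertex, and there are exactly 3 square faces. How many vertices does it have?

Let x be the number of pentagons; then F = 3 + x.
Edge–face incidences: 2E = 4·3 + 5·x = 12 + 5x.
Every vertex has degree 3, so 3V = 2E.
Euler: V − E + F = 2 ⇒ (2E)/3 − E + (3 + x) = 2.
Multiply by 6: 2·(2E) − 3·(2E) + 6·(3 + x) = 12, i.e. 18 + 6x − (12 + 5x) = 12.
Collecting terms: x + 6 = 12, so x = 6.
Then 2E = 12 + 5·6 = 42, so E = 21, V = 2E/3 = 14, F = 3 + 6 = 9.

14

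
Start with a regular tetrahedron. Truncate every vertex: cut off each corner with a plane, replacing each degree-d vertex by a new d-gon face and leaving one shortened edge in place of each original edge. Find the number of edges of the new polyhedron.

The base solid has V = 4, E = 6, F = 4.
Truncation replaces each original edge-end by a new vertex, so V′ = 2E = 12.
Each original edge survives, and each old vertex of degree d contributes d new edges; summing degrees gives Σd = 2E, so E′ = E + 2E = 3E = 18.
Each original face survives and each original vertex becomes one new face: F′ = F + V = 8.

18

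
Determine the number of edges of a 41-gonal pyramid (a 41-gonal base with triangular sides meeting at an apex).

A pyramid on an n-gon base has one n-gon and n triangles: V = 41 + 1 = 42, E = 2·41 = 82, F = 41 + 1 = 42.
Check: V − E + F = 42 − 82 + 42 = 2.

82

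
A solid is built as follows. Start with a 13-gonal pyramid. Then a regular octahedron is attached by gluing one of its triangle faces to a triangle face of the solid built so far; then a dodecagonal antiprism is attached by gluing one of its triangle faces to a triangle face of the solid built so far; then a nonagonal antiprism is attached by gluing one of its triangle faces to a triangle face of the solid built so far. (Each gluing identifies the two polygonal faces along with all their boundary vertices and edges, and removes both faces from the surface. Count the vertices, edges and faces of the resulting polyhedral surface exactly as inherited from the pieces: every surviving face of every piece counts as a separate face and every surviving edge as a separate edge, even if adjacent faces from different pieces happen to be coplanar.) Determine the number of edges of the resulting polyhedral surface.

A 13-gonal pyramid: V=14, E=26, F=14.
Attach a regular octahedron (V=6, E=12, F=8) along a 3-gon: merge 3 vertices and 3 edges, delete both glued faces → V=17, E=35, F=20.
Attach a dodecagonal antiprism (V=24, E=48, F=26) along a 3-gon: merge 3 vertices and 3 edges, delete both glued faces → V=38, E=80, F=44.
Attach a nonagonal antiprism (V=18, E=36, F=20) along a 3-gon: merge 3 vertices and 3 edges, delete both glued faces → V=53, E=113, F=62.
Check: V − E + F = 53 − 113 + 62 = 2.

113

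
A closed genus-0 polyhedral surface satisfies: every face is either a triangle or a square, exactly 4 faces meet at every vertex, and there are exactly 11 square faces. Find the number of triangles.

Let x be the number of triangles; then F = 11 + x.
Edge–face incidences: 2E = 4·11 + 3·x = 44 + 3x.
Every vertex has degree 4, so 4V = 2E.
Euler: V − E + F = 2 ⇒ (2E)/4 − E + (11 + x) = 2.
Multiply by 8: 2·(2E) − 4·(2E) + 8·(11 + x) = 16, i.e. 88 + 8x − 2·(44 + 3x) = 16.
Collecting terms: 2x = 16, so x = 8.
Then 2E = 44 + 3·8 = 68, so E = 34, V = 2E/4 = 17, F = 11 + 8 = 19.

8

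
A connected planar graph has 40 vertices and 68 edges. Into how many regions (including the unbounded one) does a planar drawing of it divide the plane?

30

Euler's formula for a connected plane graph: V − E + F = 2, so F = 2 − 40 + 68 = 30.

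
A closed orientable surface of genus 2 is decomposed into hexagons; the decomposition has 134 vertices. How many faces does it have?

χ = 2 − 2·2 = -2, and every face is a hexagon so 6F = 2E.
V − E + F = -2 with E = 6F/2 gives 134 − (6/2 − 1)·F = -2, so F = 68 and E = 204.

68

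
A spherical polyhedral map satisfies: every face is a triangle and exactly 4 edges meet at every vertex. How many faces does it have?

Each face has 3 edges and each edge borders two faces, so 2E = 3F.
Each vertex has degree 4, so 4V = 2E and hence V = 3F/4.
Euler: V − E + F = 2 ⇒ (3F/4) − (3F/2) + F = 2.
Multiply by 8: (6 − 12 + 8)F = 16, i.e. 2F = 16.
So F = 8, E = 3·8/2 = 12, V = 3·8/4 = 6.

8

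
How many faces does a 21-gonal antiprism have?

44

An antiprism on an n-gon has two n-gon caps and 2n triangles: V = 2·21 = 42, E = 4·21 = 84, F = 2·21 + 2 = 44.
Check: V − E + F = 42 − 84 + 44 = 2.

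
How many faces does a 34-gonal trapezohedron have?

68

The n-trapezohedron (dual of the n-antiprism) has V = 2·34 + 2 = 70, E = 4·34 = 136, F = 2·34 = 68.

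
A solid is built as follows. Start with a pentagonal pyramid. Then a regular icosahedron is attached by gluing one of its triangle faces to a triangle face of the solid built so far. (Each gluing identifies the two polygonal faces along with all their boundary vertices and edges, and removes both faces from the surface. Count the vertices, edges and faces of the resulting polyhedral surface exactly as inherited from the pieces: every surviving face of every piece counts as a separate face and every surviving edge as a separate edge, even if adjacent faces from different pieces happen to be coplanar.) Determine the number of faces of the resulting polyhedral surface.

A pentagonal pyramid: V=6, E=10, F=6.
Attach a regular icosahedron (V=12, E=30, F=20) along a 3-gon: merge 3 vertices and 3 edges, delete both glued faces → V=15, E=37, F=24.
Check: V − E + F = 15 − 37 + 24 = 2.

24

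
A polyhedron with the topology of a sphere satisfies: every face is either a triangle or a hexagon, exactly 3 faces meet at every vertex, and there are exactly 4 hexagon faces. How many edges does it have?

Let x be the number of triangles; then F = 4 + x.
Edge–face incidences: 2E = 6·4 + 3·x = 24 + 3x.
Every vertex has degree 3, so 3V = 2E.
Euler: V − E + F = 2 ⇒ (2E)/3 − E + (4 + x) = 2.
Multiply by 6: 2·(2E) − 3·(2E) + 6·(4 + x) = 12, i.e. 24 + 6x − (24 + 3x) = 12.
Collecting terms: 3x = 12, so x = 4.
Then 2E = 24 + 3·4 = 36, so E = 18, V = 2E/3 = 12, F = 4 + 4 = 8.

18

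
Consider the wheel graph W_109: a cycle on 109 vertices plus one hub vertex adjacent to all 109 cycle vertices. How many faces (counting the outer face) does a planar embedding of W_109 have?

W_109 has V = 109 + 1 = 110 vertices and E = 2·109 = 218 edges.
By Euler's formula F = 2 − V + E = 2 − 110 + 218 = 110.

110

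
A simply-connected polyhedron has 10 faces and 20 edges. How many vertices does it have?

12

Here V − E + F = 2.
V = 2 + E − F = 2 + 20 − 10 = 12.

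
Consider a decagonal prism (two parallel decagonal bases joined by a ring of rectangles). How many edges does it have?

A prism on an n-gon has two n-gon bases and n rectangular sides: V = 2·10 = 20, E = 3·10 = 30, F = 10 + 2 = 12.

30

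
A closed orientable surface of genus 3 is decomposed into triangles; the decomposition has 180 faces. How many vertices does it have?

86

χ = 2 − 2·3 = -4, and every face is a triangle so 3F = 2E.
E = 3·180/2 = 270. Then V = -4 + E − F = -4 + 270 − 180 = 86.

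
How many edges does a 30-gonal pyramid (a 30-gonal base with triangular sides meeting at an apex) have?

A pyramid on an n-gon base has one n-gon and n triangles: V = 30 + 1 = 31, E = 2·30 = 60, F = 30 + 1 = 31.

60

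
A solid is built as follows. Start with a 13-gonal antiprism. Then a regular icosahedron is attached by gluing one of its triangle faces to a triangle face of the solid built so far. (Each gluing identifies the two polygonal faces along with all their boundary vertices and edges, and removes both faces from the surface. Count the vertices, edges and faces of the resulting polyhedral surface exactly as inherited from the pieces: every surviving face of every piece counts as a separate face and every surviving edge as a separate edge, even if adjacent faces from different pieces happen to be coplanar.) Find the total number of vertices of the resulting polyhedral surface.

A 13-gonal antiprism: V=26, E=52, F=28.
Attach a regular icosahedron (V=12, E=30, F=20) along a 3-gon: merge 3 vertices and 3 edges, delete both glued faces → V=35, E=79, F=46.
Check: V − E + F = 35 − 79 + 46 = 2.

35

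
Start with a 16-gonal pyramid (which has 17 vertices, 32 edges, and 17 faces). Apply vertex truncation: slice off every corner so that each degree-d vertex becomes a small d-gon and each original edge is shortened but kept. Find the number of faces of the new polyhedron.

Truncation replaces each original edge-end by a new vertex, so V′ = 2E = 64.
Each original edge survives, and each old vertex of degree d contributes d new edges; summing degrees gives Σd = 2E, so E′ = E + 2E = 3E = 96.
Each original face survives and each original vertex becomes one new face: F′ = F + V = 34.

34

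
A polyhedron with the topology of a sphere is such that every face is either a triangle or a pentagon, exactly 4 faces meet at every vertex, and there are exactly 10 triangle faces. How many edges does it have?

Let x be the number of pentagons; then F = 10 + x.
Edge–face incidences: 2E = 3·10 + 5·x = 30 + 5x.
Every vertex has degree 4, so 4V = 2E.
Euler: V − E + F = 2 ⇒ (2E)/4 − E + (10 + x) = 2.
Multiply by 8: 2·(2E) − 4·(2E) + 8·(10 + x) = 16, i.e. 80 + 8x − 2·(30 + 5x) = 16.
Collecting terms: −2x + 20 = 16, so −2x = −4, so x = 2.
Then 2E = 30 + 5·2 = 40, so E = 20, V = 2E/4 = 10, F = 10 + 2 = 12.

20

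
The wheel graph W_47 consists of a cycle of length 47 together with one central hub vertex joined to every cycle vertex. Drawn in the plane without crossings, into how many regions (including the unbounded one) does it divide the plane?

W_47 has V = 47 + 1 = 48 vertices and E = 2·47 = 94 edges.
By Euler's formula F = 2 − V + E = 2 − 48 + 94 = 48.

48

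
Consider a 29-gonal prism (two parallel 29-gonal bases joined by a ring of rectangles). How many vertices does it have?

58

A prism on an n-gon has two n-gon bases and n rectangular sides: V = 2·29 = 58, E = 3·29 = 87, F = 29 + 2 = 31.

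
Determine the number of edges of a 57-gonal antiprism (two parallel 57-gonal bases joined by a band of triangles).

An antiprism on an n-gon has two n-gon caps and 2n triangles: V = 2·57 = 114, E = 4·57 = 228, F = 2·57 + 2 = 116.

228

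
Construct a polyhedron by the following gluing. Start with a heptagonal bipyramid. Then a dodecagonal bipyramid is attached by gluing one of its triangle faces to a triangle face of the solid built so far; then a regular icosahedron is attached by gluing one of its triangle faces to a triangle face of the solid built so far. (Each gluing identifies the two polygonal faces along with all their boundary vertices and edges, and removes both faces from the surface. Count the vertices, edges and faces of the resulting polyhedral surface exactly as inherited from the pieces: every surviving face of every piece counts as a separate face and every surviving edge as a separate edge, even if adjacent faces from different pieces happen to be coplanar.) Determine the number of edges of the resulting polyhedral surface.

81

A heptagonal bipyramid: V=9, E=21, F=14.
Attach a dodecagonal bipyramid (V=14, E=36, F=24) along a 3-gon: merge 3 vertices and 3 edges, delete both glued faces → V=20, E=54, F=36.
Attach a regular icosahedron (V=12, E=30, F=20) along a 3-gon: merge 3 vertices and 3 edges, delete both glued faces → V=29, E=81, F=54.
Check: V − E + F = 29 − 81 + 54 = 2.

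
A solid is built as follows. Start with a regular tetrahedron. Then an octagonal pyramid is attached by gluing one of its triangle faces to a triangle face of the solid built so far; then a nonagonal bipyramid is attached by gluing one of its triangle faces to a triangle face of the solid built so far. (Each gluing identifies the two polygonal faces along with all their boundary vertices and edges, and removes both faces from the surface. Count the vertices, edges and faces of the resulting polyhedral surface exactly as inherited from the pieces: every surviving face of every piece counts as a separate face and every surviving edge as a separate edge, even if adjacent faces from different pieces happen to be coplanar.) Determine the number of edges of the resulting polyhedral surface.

A regular tetrahedron: V=4, E=6, F=4.
Attach an octagonal pyramid (V=9, E=16, F=9) along a 3-gon: merge 3 vertices and 3 edges, delete both glued faces → V=10, E=19, F=11.
Attach a nonagonal bipyramid (V=11, E=27, F=18) along a 3-gon: merge 3 vertices and 3 edges, delete both glued faces → V=18, E=43, F=27.
Check: V − E + F = 18 − 43 + 27 = 2.

43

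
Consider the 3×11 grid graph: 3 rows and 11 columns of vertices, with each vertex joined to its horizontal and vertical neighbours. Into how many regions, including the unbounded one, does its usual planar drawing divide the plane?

21

The grid has V = 3·11 = 33 vertices and E = 3·10 + 11·2 = 52 edges.
F = 2 − V + E = 2 − 33 + 52 = 21.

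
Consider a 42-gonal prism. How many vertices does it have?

A prism on an n-gon has two n-gon bases and n rectangular sides: V = 2·42 = 84, E = 3·42 = 126, F = 42 + 2 = 44.

84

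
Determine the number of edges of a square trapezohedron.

The n-trapezohedron (dual of the n-antiprism) has V = 2·4 + 2 = 10, E = 4·4 = 16, F = 2·4 = 8.
Check: V − E + F = 10 − 16 + 8 = 2.

16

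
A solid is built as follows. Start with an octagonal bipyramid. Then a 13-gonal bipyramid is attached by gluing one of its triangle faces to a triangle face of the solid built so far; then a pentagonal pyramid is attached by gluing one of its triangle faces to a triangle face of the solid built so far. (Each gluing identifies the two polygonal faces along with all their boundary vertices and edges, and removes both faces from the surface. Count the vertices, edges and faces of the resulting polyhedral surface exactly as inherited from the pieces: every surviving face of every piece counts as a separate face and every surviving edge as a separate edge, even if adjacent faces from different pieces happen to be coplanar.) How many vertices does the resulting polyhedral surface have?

An octagonal bipyramid: V=10, E=24, F=16.
Attach a 13-gonal bipyramid (V=15, E=39, F=26) along a 3-gon: merge 3 vertices and 3 edges, delete both glued faces → V=22, E=60, F=40.
Attach a pentagonal pyramid (V=6, E=10, F=6) along a 3-gon: merge 3 vertices and 3 edges, delete both glued faces → V=25, E=67, F=44.
Check: V − E + F = 25 − 67 + 44 = 2.

25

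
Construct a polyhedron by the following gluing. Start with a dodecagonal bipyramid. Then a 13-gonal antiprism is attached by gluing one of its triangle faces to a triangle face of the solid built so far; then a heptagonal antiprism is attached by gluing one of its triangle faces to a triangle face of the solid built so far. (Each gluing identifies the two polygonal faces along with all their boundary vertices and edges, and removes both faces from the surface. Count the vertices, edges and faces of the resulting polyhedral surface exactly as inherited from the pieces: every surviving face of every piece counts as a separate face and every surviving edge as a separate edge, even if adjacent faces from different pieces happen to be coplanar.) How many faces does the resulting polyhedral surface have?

64

A dodecagonal bipyramid: V=14, E=36, F=24.
Attach a 13-gonal antiprism (V=26, E=52, F=28) along a 3-gon: merge 3 vertices and 3 edges, delete both glued faces → V=37, E=85, F=50.
Attach a heptagonal antiprism (V=14, E=28, F=16) along a 3-gon: merge 3 vertices and 3 edges, delete both glued faces → V=48, E=110, F=64.
Check: V − E + F = 48 − 110 + 64 = 2.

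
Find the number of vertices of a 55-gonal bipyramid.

57

A bipyramid over an n-gon has 2n triangular faces and n + 2 vertices: V = 55 + 2 = 57, E = 3·55 = 165, F = 2·55 = 110.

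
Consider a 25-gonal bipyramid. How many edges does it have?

A bipyramid over an n-gon has 2n triangular faces and n + 2 vertices: V = 25 + 2 = 27, E = 3·25 = 75, F = 2·25 = 50.
Check: V − E + F = 27 − 75 + 50 = 2.

75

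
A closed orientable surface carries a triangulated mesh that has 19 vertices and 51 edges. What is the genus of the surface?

Every face is a triangle and each edge borders two faces, so 3F = 2·51, giving F = 34.
χ = V − E + F = 19 − 51 + 34 = 2.
For a closed orientable surface χ = 2 − 2g, so g = (2 − (2))/2 = 0.

0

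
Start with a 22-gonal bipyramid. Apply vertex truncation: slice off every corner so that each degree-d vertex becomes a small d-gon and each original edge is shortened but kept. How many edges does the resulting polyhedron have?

The base solid has V = 24, E = 66, F = 44.
Truncation replaces each original edge-end by a new vertex, so V′ = 2E = 132.
Each original edge survives, and each old vertex of degree d contributes d new edges; summing degrees gives Σd = 2E, so E′ = E + 2E = 3E = 198.
Each original face survives and each original vertex becomes one new face: F′ = F + V = 68.

198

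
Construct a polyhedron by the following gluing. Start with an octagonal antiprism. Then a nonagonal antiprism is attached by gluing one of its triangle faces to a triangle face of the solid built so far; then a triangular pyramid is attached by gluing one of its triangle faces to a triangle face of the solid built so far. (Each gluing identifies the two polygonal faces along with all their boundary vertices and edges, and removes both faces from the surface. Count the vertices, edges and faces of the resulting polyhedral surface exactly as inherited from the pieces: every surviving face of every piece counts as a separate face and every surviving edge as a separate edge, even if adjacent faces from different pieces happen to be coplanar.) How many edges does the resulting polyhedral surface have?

An octagonal antiprism: V=16, E=32, F=18.
Attach a nonagonal antiprism (V=18, E=36, F=20) along a 3-gon: merge 3 vertices and 3 edges, delete both glued faces → V=31, E=65, F=36.
Attach a triangular pyramid (V=4, E=6, F=4) along a 3-gon: merge 3 vertices and 3 edges, delete both glued faces → V=32, E=68, F=38.
Check: V − E + F = 32 − 68 + 38 = 2.

68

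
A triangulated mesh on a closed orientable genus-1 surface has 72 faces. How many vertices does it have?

36

χ = 2 − 2·1 = 0, and every face is a triangle so 3F = 2E.
E = 3·72/2 = 108. Then V = 0 + E − F = 0 + 108 − 72 = 36.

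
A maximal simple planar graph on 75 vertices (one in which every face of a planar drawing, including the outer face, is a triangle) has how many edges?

In a plane triangulation 3F = 2E and V − E + F = 2, so E = 3V − 6 = 3·75 − 6 = 219.

219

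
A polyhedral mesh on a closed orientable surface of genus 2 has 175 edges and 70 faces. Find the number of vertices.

103

For a closed orientable surface of genus 2, χ = 2 − 2·2 = -2.
V = -2 + E − F = -2 + 175 − 70 = 103.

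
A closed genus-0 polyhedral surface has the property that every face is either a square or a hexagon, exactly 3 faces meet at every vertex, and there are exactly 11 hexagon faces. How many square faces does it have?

Let x be the number of squares; then F = 11 + x.
Edge–face incidences: 2E = 6·11 + 4·x = 66 + 4x.
Every vertex has degree 3, so 3V = 2E.
Euler: V − E + F = 2 ⇒ (2E)/3 − E + (11 + x) = 2.
Multiply by 6: 2·(2E) − 3·(2E) + 6·(11 + x) = 12, i.e. 66 + 6x − (66 + 4x) = 12.
Collecting terms: 2x = 12, so x = 6.
Then 2E = 66 + 4·6 = 90, so E = 45, V = 2E/3 = 30, F = 11 + 6 = 17.

6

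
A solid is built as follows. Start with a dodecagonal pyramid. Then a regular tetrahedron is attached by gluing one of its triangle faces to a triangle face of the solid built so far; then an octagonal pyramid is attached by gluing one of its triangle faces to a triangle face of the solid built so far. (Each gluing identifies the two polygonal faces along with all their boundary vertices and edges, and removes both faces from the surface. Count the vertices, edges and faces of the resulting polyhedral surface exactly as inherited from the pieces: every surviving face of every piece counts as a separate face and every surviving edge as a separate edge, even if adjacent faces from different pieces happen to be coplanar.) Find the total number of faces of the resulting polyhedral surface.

A dodecagonal pyramid: V=13, E=24, F=13.
Attach a regular tetrahedron (V=4, E=6, F=4) along a 3-gon: merge 3 vertices and 3 edges, delete both glued faces → V=14, E=27, F=15.
Attach an octagonal pyramid (V=9, E=16, F=9) along a 3-gon: merge 3 vertices and 3 edges, delete both glued faces → V=20, E=40, F=22.
Check: V − E + F = 20 − 40 + 22 = 2.

22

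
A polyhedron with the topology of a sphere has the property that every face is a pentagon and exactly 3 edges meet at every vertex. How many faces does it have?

12

Each face has 5 edges and each edge borders two faces, so 2E = 5F.
Each vertex has degree 3, so 3V = 2E and hence V = 5F/3.
Euler: V − E + F = 2 ⇒ (5F/3) − (5F/2) + F = 2.
Multiply by 6: (10 − 15 + 6)F = 12, i.e. 1F = 12.
So F = 12, E = 5·12/2 = 30, V = 5·12/3 = 20.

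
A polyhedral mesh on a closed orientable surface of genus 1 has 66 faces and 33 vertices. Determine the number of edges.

99

For a closed orientable surface of genus 1, χ = 2 − 2·1 = 0.
E = V + F − (0) = 33 + 66 − (0) = 99.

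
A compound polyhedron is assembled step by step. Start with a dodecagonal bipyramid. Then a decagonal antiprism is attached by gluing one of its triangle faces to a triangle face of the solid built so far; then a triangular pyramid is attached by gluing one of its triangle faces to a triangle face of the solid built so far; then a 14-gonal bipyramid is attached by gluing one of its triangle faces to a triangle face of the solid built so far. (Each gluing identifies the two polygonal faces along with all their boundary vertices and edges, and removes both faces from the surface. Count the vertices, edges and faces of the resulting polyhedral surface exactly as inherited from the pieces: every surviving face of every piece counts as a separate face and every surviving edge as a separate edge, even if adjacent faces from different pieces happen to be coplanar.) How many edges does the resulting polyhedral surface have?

A dodecagonal bipyramid: V=14, E=36, F=24.
Attach a decagonal antiprism (V=20, E=40, F=22) along a 3-gon: merge 3 vertices and 3 edges, delete both glued faces → V=31, E=73, F=44.
Attach a triangular pyramid (V=4, E=6, F=4) along a 3-gon: merge 3 vertices and 3 edges, delete both glued faces → V=32, E=76, F=46.
Attach a 14-gonal bipyramid (V=16, E=42, F=28) along a 3-gon: merge 3 vertices and 3 edges, delete both glued faces → V=45, E=115, F=72.
Check: V − E + F = 45 − 115 + 72 = 2.

115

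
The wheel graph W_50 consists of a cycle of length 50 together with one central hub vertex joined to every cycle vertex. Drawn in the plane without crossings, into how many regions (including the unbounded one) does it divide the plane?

51

W_50 has V = 50 + 1 = 51 vertices and E = 2·50 = 100 edges.
By Euler's formula F = 2 − V + E = 2 − 51 + 100 = 51.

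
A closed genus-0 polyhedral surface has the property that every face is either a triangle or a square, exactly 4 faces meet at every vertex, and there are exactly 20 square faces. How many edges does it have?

52

Let x be the number of triangles; then F = 20 + x.
Edge–face incidences: 2E = 4·20 + 3·x = 80 + 3x.
Every vertex has degree 4, so 4V = 2E.
Euler: V − E + F = 2 ⇒ (2E)/4 − E + (20 + x) = 2.
Multiply by 8: 2·(2E) − 4·(2E) + 8·(20 + x) = 16, i.e. 160 + 8x − 2·(80 + 3x) = 16.
Collecting terms: 2x = 16, so x = 8.
Then 2E = 80 + 3·8 = 104, so E = 52, V = 2E/4 = 26, F = 20 + 8 = 28.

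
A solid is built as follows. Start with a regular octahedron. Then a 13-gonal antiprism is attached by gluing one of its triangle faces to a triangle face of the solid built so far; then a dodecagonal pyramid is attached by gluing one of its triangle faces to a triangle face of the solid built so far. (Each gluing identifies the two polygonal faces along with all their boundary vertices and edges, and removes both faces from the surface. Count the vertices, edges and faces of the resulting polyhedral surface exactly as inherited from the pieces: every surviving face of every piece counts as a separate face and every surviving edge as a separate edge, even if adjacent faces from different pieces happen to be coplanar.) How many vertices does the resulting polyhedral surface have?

39

A regular octahedron: V=6, E=12, F=8.
Attach a 13-gonal antiprism (V=26, E=52, F=28) along a 3-gon: merge 3 vertices and 3 edges, delete both glued faces → V=29, E=61, F=34.
Attach a dodecagonal pyramid (V=13, E=24, F=13) along a 3-gon: merge 3 vertices and 3 edges, delete both glued faces → V=39, E=82, F=45.
Check: V − E + F = 39 − 82 + 45 = 2.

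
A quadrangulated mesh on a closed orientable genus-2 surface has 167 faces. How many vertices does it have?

165

χ = 2 − 2·2 = -2, and every face is a square so 4F = 2E.
E = 4·167/2 = 334. Then V = -2 + E − F = -2 + 334 − 167 = 165.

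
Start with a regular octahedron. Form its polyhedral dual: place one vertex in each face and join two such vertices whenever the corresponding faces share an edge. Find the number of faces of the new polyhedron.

The base solid has V = 6, E = 12, F = 8.
The dual swaps V and F and preserves E: V′ = F = 8, E′ = E = 12, F′ = V = 6.

6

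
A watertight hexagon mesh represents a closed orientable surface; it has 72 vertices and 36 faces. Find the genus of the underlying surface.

1

Every face is a hexagon, so 2E = 6·36 = 216, giving E = 108.
χ = V − E + F = 72 − 108 + 36 = 0.
For a closed orientable surface χ = 2 − 2g, so g = (2 − (0))/2 = 1.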